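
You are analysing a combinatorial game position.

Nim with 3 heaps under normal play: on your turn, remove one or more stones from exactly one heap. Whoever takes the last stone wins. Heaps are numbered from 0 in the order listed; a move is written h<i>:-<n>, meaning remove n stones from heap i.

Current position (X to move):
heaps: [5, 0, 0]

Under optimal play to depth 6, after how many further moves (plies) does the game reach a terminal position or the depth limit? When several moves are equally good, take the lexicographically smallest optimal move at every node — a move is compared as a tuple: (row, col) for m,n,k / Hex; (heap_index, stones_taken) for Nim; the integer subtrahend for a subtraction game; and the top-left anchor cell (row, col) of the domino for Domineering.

ply 1, X at (5,0,0) | h0:-1=-1→(4,0,0); h0:-2=-1→(3,0,0); h0:-3=-1→(2,0,0); h0:-4=-1→(1,0,0); h0:-5=+1→(0,0,0)*
ply 2: (0,0,0) is terminal -1 (O); from (5,0,0) depth 6

PV length from [(5,0,0)]: 1 ply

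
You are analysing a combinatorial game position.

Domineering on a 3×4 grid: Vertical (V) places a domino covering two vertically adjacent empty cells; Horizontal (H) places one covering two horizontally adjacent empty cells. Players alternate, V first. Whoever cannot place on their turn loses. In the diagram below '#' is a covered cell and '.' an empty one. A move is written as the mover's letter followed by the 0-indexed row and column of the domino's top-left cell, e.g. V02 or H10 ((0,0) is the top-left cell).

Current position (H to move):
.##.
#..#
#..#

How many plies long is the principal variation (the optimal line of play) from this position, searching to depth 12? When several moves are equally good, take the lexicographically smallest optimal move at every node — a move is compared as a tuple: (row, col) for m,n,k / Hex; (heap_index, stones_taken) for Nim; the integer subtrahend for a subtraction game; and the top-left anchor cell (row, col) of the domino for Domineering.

PV length from [.##./#..#/#..#]: 1 ply

[.##./#..#/#..#] H move#1: H11:+1/.##./####/#..#*, H21:+1/.##./#..#/####
[.##./####/#..#] end (terminal -1, V#2); searched .##./#..#/#..# to 12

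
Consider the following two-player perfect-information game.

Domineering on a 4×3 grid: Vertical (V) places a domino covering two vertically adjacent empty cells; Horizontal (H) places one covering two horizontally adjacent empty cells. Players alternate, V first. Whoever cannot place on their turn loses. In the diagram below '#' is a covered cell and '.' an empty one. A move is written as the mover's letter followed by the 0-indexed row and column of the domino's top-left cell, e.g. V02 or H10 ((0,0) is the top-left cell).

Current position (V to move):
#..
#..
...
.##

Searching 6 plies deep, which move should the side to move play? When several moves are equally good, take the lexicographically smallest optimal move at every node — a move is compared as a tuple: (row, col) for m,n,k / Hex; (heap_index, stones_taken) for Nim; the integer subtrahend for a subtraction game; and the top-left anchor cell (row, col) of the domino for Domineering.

V's best at [#../#../.../.##]: V01

[#../#../.../.##] V move#1: V01:+1/##./##./.../.##*, V02:+1/#.#/#.#/.../.##, V11:+1/#../##./.#./.##, V12:+1/#../#.#/..#/.##, V20:-1/#../#../#../###
[##./##./.../.##] H move#2: H20:-1/##./##./##./.##*, H21:-1/##./##./.##/.##
[##./##./##./.##] V move#3: V02:+1/###/###/##./.##*, V12:+1/##./###/###/.##
[###/###/##./.##] end (terminal -1, H#4); searched #../#../.../.## to 6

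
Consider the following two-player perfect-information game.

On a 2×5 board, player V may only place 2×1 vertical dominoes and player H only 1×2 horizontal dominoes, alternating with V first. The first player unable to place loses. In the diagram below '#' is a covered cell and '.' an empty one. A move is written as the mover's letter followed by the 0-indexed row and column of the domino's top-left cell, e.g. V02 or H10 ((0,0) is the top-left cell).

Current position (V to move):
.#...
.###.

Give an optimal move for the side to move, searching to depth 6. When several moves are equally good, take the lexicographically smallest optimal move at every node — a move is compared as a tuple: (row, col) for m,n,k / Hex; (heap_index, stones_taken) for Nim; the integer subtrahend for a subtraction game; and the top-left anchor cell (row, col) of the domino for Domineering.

p1 V@[.#.../.###.]: V00[##.../####.]-1 V04[.#..#/.####]+1*
p2 H@[.#..#/.####]: H02[.####/.####]-1*
p3 V@[.####/.####]: V00[#####/#####]+1*
p4 H@[#####/#####] terminal -1; root [.#.../.###.] d6

V's best at [.#.../.###.]: V04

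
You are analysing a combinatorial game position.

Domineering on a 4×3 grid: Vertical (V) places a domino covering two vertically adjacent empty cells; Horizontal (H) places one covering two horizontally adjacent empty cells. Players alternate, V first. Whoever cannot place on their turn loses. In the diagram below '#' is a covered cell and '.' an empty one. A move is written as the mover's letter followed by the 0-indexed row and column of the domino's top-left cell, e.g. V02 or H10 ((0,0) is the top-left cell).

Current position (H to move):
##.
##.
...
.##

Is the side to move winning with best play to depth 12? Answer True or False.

p1 H@[##./##./.../.##]: H20[##./##./##./.##]-1* H21[##./##./.##/.##]-1
p2 V@[##./##./##./.##]: V02[###/###/##./.##]+1* V12[##./###/###/.##]+1
p3 H@[###/###/##./.##] terminal -1; root [##./##./.../.##] d12

H winning at [##./##./.../.##]: False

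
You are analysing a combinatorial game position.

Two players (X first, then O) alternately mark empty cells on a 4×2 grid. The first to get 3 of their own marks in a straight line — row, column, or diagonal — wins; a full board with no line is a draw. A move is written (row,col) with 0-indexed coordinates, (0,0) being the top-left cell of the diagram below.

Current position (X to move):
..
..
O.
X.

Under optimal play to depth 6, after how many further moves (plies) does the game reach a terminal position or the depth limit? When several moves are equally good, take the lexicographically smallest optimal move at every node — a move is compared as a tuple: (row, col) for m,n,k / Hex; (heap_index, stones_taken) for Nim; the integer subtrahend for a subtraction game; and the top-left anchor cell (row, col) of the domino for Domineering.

PV length from [../../O./X.]: 6 plies

[../../O./X.] X move#1: (0,0):+0/X./../O./X.*, (0,1):+0/.X/../O./X., (1,0):+0/../X./O./X., (1,1):+0/../.X/O./X., (2,1):+0/../../OX/X., (3,1):+0/../../O./XX
[X./../O./X.] O move#2: (0,1):+0/XO/../O./X.*, (1,0):+0/X./O./O./X., (1,1):+0/X./.O/O./X., (2,1):+0/X./../OO/X., (3,1):+0/X./../O./XO
[XO/../O./X.] X move#3: (1,0):+0/XO/X./O./X.*, (1,1):+0/XO/.X/O./X., (2,1):+0/XO/../OX/X., (3,1):+0/XO/../O./XX
[XO/X./O./X.] O move#4: (1,1):+0/XO/XO/O./X.*, (2,1):+0/XO/X./OO/X., (3,1):+0/XO/X./O./XO
[XO/XO/O./X.] X move#5: (2,1):+0/XO/XO/OX/X.*, (3,1):-1/XO/XO/O./XX
[XO/XO/OX/X.] O move#6: (3,1):+0/XO/XO/OX/XO*
[XO/XO/OX/XO] end (terminal +0, X#7); searched ../../O./X. to 6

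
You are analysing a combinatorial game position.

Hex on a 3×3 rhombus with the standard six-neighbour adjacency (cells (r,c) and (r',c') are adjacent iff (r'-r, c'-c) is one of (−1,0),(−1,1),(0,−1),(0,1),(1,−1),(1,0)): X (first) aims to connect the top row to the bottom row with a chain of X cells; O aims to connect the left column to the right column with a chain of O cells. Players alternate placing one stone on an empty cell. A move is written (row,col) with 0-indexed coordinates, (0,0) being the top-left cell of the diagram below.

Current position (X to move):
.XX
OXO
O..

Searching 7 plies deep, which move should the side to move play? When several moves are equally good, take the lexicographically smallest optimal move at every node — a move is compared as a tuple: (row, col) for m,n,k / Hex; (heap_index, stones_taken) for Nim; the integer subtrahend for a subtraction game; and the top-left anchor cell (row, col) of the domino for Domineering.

X's best at [.XX/OXO/O..]: (2,1)

[.XX/OXO/O..] X move#1: (0,0):-1/XXX/OXO/O.., (2,1):+1/.XX/OXO/OX.*, (2,2):-1/.XX/OXO/O.X
[.XX/OXO/OX.] end (terminal -1, O#2); searched .XX/OXO/O.. to 7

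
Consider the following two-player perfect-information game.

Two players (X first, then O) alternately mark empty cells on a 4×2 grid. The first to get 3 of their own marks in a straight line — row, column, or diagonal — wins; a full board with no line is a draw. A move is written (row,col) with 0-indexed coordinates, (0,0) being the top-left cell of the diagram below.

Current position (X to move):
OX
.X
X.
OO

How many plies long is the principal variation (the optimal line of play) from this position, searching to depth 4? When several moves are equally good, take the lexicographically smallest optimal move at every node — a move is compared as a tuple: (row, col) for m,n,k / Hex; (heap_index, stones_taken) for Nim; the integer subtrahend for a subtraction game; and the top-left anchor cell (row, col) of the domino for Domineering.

ply 1, X at OX/.X/X./OO | (1,0)=+0→OX/XX/X./OO; (2,1)=+1→OX/.X/XX/OO*
ply 2: OX/.X/XX/OO is terminal -1 (O); from OX/.X/X./OO depth 4

PV length from [OX/.X/X./OO]: 1 ply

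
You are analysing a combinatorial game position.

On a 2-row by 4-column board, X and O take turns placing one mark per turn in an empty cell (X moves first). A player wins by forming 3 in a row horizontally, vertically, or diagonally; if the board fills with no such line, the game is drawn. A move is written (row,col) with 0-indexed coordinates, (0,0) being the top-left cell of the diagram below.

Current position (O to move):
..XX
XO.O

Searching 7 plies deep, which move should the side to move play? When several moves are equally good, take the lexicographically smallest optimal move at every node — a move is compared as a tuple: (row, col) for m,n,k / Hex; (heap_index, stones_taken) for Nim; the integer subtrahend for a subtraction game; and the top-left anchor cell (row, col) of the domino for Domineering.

ply 1, O at ..XX/XO.O | (0,0)=-1→O.XX/XO.O; (0,1)=+0→.OXX/XO.O; (1,2)=+1→..XX/XOOO*
ply 2: ..XX/XOOO is terminal -1 (X); from ..XX/XO.O depth 7

O's best at [..XX/XO.O]: (1,2)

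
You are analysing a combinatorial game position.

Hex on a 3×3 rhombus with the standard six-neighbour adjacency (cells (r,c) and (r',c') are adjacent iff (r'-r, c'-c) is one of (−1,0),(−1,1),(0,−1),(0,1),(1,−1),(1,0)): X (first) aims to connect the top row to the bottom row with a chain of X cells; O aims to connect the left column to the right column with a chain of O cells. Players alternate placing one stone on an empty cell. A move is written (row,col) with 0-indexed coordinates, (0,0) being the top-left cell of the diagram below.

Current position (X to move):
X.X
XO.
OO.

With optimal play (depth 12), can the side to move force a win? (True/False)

p1 X@[X.X/XO./OO.]: (0,1)[XXX/XO./OO.]-1* (1,2)[X.X/XOX/OO.]-1 (2,2)[X.X/XO./OOX]-1
p2 O@[XXX/XO./OO.]: (1,2)[XXX/XOO/OO.]+1* (2,2)[XXX/XO./OOO]+1
p3 X@[XXX/XOO/OO.] terminal -1; root [X.X/XO./OO.] d12

X winning at [X.X/XO./OO.]: False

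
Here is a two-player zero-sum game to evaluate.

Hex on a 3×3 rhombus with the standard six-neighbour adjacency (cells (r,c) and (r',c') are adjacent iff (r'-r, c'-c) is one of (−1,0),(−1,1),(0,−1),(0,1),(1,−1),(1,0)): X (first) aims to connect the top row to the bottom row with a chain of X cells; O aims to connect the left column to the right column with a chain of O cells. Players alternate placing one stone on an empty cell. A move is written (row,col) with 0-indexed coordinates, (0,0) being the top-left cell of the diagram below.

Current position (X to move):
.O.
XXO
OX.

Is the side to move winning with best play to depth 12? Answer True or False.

ply 1, X at .O./XXO/OX. | (0,0)=+1→XO./XXO/OX.*; (0,2)=+1→.OX/XXO/OX.; (2,2)=+1→.O./XXO/OXX
ply 2: XO./XXO/OX. is terminal -1 (O); from .O./XXO/OX. depth 12

X winning at [.O./XXO/OX.]: True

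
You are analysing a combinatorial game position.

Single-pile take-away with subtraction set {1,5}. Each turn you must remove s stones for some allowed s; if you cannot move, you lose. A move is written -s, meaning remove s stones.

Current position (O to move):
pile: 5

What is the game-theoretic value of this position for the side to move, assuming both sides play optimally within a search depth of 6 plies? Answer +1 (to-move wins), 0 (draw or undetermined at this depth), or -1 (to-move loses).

value(5, O) = +1

[5] O move#1: -1:+1/4*, -5:+1/0
[4] X move#2: -1:-1/3*
[3] O move#3: -1:+1/2*
[2] X move#4: -1:-1/1*
[1] O move#5: -1:+1/0*
[0] end (terminal -1, X#6); searched 5 to 6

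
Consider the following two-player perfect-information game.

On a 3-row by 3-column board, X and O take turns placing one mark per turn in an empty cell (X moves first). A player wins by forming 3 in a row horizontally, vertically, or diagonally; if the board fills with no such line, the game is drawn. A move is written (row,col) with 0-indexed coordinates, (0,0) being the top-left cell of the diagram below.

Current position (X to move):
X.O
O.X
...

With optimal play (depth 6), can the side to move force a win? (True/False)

X winning at [X.O/O.X/...]: False

[X.O/O.X/...] X move#1: (0,1):+0/XXO/O.X/...*, (1,1):+0/X.O/OXX/..., (2,0):+0/X.O/O.X/X.., (2,1):+0/X.O/O.X/.X., (2,2):+0/X.O/O.X/..X
[XXO/O.X/...] O move#2: (1,1):+0/XXO/OOX/...*, (2,0):-1/XXO/O.X/O.., (2,1):+0/XXO/O.X/.O., (2,2):+0/XXO/O.X/..O
[XXO/OOX/...] X move#3: (2,0):+0/XXO/OOX/X..*, (2,1):-1/XXO/OOX/.X., (2,2):-1/XXO/OOX/..X
[XXO/OOX/X..] O move#4: (2,1):+0/XXO/OOX/XO.*, (2,2):+0/XXO/OOX/X.O
[XXO/OOX/XO.] X move#5: (2,2):+0/XXO/OOX/XOX*
[XXO/OOX/XOX] end (terminal +0, O#6); searched X.O/O.X/... to 6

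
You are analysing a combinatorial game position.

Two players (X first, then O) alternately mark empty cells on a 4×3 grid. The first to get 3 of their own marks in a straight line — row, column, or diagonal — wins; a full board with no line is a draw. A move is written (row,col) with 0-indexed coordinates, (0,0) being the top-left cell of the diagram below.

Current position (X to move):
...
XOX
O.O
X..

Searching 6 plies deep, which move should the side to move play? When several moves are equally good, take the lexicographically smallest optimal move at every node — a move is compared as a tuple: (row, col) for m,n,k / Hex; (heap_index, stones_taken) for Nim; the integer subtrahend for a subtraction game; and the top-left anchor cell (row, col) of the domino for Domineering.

[.../XOX/O.O/X..] X move#1: (0,0):-1/X../XOX/O.O/X.., (0,1):-1/.X./XOX/O.O/X.., (0,2):-1/..X/XOX/O.O/X.., (2,1):+1/.../XOX/OXO/X..*, (3,1):-1/.../XOX/O.O/XX., (3,2):-1/.../XOX/O.O/X.X
[.../XOX/OXO/X..] end (terminal -1, O#2); searched .../XOX/O.O/X.. to 6

X's best at [.../XOX/O.O/X..]: (2,1)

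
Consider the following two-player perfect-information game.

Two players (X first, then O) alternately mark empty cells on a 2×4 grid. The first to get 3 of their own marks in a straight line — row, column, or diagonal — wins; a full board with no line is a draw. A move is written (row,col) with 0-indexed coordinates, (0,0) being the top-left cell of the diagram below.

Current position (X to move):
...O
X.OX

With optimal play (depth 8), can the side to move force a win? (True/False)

p1 X@[...O/X.OX]: (0,0)[X..O/X.OX]+0* (0,1)[.X.O/X.OX]+0 (0,2)[..XO/X.OX]+0 (1,1)[...O/XXOX]+0
p2 O@[X..O/X.OX]: (0,1)[XO.O/X.OX]+0* (0,2)[X.OO/X.OX]+0 (1,1)[X..O/XOOX]+0
p3 X@[XO.O/X.OX]: (0,2)[XOXO/X.OX]+0* (1,1)[XO.O/XXOX]-1
p4 O@[XOXO/X.OX]: (1,1)[XOXO/XOOX]+0*
p5 X@[XOXO/XOOX] terminal +0; root [...O/X.OX] d8

X winning at [...O/X.OX]: False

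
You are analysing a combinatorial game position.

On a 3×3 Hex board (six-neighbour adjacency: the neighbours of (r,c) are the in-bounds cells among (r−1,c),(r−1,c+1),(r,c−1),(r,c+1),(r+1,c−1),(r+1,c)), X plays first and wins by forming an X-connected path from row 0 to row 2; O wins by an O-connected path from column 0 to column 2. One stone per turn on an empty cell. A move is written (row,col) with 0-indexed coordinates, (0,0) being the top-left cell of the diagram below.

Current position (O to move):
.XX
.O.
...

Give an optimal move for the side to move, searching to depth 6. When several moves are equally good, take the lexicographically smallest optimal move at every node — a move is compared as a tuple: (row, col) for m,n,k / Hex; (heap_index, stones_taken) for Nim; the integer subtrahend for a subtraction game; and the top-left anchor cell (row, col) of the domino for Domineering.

O's best at [.XX/.O./...]: (1,2)

p1 O@[.XX/.O./...]: (0,0)[OXX/.O./...]-1 (1,0)[.XX/OO./...]-1 (1,2)[.XX/.OO/...]+1* (2,0)[.XX/.O./O..]-1 (2,1)[.XX/.O./.O.]+1 (2,2)[.XX/.O./..O]+1
p2 X@[.XX/.OO/...]: (0,0)[XXX/.OO/...]-1* (1,0)[.XX/XOO/...]-1 (2,0)[.XX/.OO/X..]-1 (2,1)[.XX/.OO/.X.]-1 (2,2)[.XX/.OO/..X]-1
p3 O@[XXX/.OO/...]: (1,0)[XXX/OOO/...]+1* (2,0)[XXX/.OO/O..]+1 (2,1)[XXX/.OO/.O.]+1 (2,2)[XXX/.OO/..O]+1
p4 X@[XXX/OOO/...] terminal -1; root [.XX/.O./...] d6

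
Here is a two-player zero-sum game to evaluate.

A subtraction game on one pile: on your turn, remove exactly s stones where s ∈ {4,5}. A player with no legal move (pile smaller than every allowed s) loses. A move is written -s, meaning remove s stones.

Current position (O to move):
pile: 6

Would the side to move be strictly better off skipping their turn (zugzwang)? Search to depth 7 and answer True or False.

zugzwang(6, O) = False

p1 O@[6]: -4[2]+1* -5[1]+1
p2 X@[2] terminal -1; root [6] d7
suppose O passes — search the same position with X to move:
pass> p1 X@[6]: -4[2]+1* -5[1]+1
pass> p2 O@[2] terminal -1; root [6] d7
for O: play +1, pass -1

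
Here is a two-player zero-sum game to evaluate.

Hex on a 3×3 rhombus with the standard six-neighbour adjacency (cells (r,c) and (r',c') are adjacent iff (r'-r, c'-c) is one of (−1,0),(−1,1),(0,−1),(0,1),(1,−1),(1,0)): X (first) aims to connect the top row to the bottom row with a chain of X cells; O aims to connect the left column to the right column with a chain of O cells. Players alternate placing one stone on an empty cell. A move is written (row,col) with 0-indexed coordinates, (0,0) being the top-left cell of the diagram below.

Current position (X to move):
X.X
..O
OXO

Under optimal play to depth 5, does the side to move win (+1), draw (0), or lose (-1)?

value(X.X/..O/OXO, X) = +1

p1 X@[X.X/..O/OXO]: (0,1)[XXX/..O/OXO]-1 (1,0)[X.X/X.O/OXO]-1 (1,1)[X.X/.XO/OXO]+1*
p2 O@[X.X/.XO/OXO] terminal -1; root [X.X/..O/OXO] d5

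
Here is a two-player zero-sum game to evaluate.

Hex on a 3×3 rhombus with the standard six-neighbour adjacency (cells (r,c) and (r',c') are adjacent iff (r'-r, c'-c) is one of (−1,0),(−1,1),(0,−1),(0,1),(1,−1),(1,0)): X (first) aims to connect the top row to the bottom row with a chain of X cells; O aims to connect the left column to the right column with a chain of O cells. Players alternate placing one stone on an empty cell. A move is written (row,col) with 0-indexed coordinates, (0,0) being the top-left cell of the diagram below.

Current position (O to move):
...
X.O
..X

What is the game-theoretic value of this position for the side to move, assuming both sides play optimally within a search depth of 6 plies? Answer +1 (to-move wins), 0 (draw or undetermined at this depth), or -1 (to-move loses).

ply 1, O at .../X.O/..X | (0,0)=-1→O../X.O/..X; (0,1)=-1→.O./X.O/..X; (0,2)=-1→..O/X.O/..X; (1,1)=-1→.../XOO/..X; (2,0)=+1→.../X.O/O.X*; (2,1)=-1→.../X.O/.OX
ply 2, X at .../X.O/O.X | (0,0)=-1→X../X.O/O.X*; (0,1)=-1→.X./X.O/O.X; (0,2)=-1→..X/X.O/O.X; (1,1)=-1→.../XXO/O.X; (2,1)=-1→.../X.O/OXX
ply 3, O at X../X.O/O.X | (0,1)=+1→XO./X.O/O.X*; (0,2)=+1→X.O/X.O/O.X; (1,1)=+1→X../XOO/O.X; (2,1)=+1→X../X.O/OOX
ply 4, X at XO./X.O/O.X | (0,2)=-1→XOX/X.O/O.X*; (1,1)=-1→XO./XXO/O.X; (2,1)=-1→XO./X.O/OXX
ply 5, O at XOX/X.O/O.X | (1,1)=+1→XOX/XOO/O.X*; (2,1)=+1→XOX/X.O/OOX
ply 6: XOX/XOO/O.X is terminal -1 (X); from .../X.O/..X depth 6

value(.../X.O/..X, O) = +1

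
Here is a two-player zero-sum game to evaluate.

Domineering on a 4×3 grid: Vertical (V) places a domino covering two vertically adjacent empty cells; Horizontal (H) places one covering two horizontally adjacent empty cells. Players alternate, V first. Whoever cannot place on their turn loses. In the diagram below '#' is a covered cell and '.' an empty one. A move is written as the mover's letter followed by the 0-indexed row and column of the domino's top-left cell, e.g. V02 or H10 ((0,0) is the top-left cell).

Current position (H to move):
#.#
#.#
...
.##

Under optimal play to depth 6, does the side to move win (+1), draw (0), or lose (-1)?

p1 H@[#.#/#.#/.../.##]: H20[#.#/#.#/##./.##]-1* H21[#.#/#.#/.##/.##]-1
p2 V@[#.#/#.#/##./.##]: V01[###/###/##./.##]+1*
p3 H@[###/###/##./.##] terminal -1; root [#.#/#.#/.../.##] d6

value(#.#/#.#/.../.##, H) = -1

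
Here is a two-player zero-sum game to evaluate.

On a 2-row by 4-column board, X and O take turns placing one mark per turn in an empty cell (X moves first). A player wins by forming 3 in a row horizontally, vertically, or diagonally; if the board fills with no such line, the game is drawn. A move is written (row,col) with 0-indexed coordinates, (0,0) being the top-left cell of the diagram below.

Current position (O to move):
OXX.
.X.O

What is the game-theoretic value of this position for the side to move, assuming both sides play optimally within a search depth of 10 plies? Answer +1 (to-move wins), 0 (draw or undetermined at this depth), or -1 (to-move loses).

ply 1, O at OXX./.X.O | (0,3)=+0→OXXO/.X.O*; (1,0)=-1→OXX./OX.O; (1,2)=-1→OXX./.XOO
ply 2, X at OXXO/.X.O | (1,0)=+0→OXXO/XX.O*; (1,2)=+0→OXXO/.XXO
ply 3, O at OXXO/XX.O | (1,2)=+0→OXXO/XXOO*
ply 4: OXXO/XXOO is terminal +0 (X); from OXX./.X.O depth 10

value(OXX./.X.O, O) = 0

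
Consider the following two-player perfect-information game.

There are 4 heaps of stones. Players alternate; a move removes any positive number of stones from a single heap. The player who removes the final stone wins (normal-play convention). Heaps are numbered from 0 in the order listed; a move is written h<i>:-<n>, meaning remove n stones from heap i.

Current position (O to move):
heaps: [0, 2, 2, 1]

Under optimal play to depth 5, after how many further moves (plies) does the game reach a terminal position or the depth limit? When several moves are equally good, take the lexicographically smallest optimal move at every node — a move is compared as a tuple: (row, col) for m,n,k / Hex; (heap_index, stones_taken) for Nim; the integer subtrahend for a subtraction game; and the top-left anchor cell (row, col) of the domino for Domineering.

p1 O@[(0,2,2,1)]: h1:-1[(0,1,2,1)]-1 h1:-2[(0,0,2,1)]-1 h2:-1[(0,2,1,1)]-1 h2:-2[(0,2,0,1)]-1 h3:-1[(0,2,2,0)]+1*
p2 X@[(0,2,2,0)]: h1:-1[(0,1,2,0)]-1* h1:-2[(0,0,2,0)]-1 h2:-1[(0,2,1,0)]-1 h2:-2[(0,2,0,0)]-1
p3 O@[(0,1,2,0)]: h1:-1[(0,0,2,0)]-1 h2:-1[(0,1,1,0)]+1* h2:-2[(0,1,0,0)]-1
p4 X@[(0,1,1,0)]: h1:-1[(0,0,1,0)]-1* h2:-1[(0,1,0,0)]-1
p5 O@[(0,0,1,0)]: h2:-1[(0,0,0,0)]+1*
p6 X@[(0,0,0,0)] terminal -1; root [(0,2,2,1)] d5

PV length from [(0,2,2,1)]: 5 plies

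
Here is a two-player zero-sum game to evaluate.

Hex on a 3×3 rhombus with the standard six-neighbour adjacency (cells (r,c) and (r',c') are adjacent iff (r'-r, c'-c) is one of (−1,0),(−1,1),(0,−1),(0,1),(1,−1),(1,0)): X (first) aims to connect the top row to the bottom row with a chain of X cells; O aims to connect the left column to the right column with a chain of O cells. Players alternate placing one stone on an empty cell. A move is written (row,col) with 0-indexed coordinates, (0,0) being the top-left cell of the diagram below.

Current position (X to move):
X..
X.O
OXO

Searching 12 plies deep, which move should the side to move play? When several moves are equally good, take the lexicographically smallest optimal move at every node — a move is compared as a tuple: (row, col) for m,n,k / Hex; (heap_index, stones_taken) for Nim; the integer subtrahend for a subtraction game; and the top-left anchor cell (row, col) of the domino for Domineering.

[X../X.O/OXO] X move#1: (0,1):-1/XX./X.O/OXO, (0,2):-1/X.X/X.O/OXO, (1,1):+1/X../XXO/OXO*
[X../XXO/OXO] end (terminal -1, O#2); searched X../X.O/OXO to 12

X's best at [X../X.O/OXO]: (1,1)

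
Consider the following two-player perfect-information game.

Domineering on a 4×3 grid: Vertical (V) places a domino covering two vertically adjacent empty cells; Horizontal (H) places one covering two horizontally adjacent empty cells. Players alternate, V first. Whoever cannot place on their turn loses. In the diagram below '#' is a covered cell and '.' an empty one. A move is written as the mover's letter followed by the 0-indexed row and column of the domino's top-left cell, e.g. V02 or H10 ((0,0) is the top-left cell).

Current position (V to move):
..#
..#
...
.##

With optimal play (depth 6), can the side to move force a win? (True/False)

p1 V@[..#/..#/.../.##]: V00[#.#/#.#/.../.##]+1* V01[.##/.##/.../.##]+1 V10[..#/#.#/#../.##]+1 V11[..#/.##/.#./.##]+1 V20[..#/..#/#../###]-1
p2 H@[#.#/#.#/.../.##]: H20[#.#/#.#/##./.##]-1* H21[#.#/#.#/.##/.##]-1
p3 V@[#.#/#.#/##./.##]: V01[###/###/##./.##]+1*
p4 H@[###/###/##./.##] terminal -1; root [..#/..#/.../.##] d6

V winning at [..#/..#/.../.##]: True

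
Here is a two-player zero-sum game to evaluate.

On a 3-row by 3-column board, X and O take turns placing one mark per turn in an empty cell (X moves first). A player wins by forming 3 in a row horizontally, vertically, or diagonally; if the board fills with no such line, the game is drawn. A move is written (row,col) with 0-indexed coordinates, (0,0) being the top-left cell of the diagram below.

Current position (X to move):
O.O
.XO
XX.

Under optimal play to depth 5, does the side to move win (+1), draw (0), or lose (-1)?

ply 1, X at O.O/.XO/XX. | (0,1)=+1→OXO/.XO/XX.*; (1,0)=-1→O.O/XXO/XX.; (2,2)=+1→O.O/.XO/XXX
ply 2: OXO/.XO/XX. is terminal -1 (O); from O.O/.XO/XX. depth 5

value(O.O/.XO/XX., X) = +1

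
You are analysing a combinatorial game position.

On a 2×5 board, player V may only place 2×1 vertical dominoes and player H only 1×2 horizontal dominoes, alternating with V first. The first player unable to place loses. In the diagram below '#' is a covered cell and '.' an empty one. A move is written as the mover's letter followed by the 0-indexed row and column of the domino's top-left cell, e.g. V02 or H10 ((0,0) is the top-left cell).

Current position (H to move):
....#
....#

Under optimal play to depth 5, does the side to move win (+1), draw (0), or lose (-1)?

ply 1, H at ....#/....# | H00=-1→##..#/....#; H01=+1→.##.#/....#*; H02=-1→..###/....#; H10=-1→....#/##..#; H11=+1→....#/.##.#; H12=-1→....#/..###
ply 2, V at .##.#/....# | V00=-1→###.#/#...#*; V03=-1→.####/...##
ply 3, H at ###.#/#...# | H11=-1→###.#/###.#; H12=+1→###.#/#.###*
ply 4: ###.#/#.### is terminal -1 (V); from ....#/....# depth 5

value(....#/....#, H) = +1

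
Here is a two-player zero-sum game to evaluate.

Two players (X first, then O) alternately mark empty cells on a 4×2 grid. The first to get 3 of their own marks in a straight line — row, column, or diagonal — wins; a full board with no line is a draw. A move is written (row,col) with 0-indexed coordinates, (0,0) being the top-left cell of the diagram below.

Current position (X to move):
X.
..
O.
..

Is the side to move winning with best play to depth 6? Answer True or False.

[X./../O./..] X move#1: (0,1):+0/XX/../O./..*, (1,0):+0/X./X./O./.., (1,1):+0/X./.X/O./.., (2,1):+0/X./../OX/.., (3,0):+0/X./../O./X., (3,1):+0/X./../O./.X
[XX/../O./..] O move#2: (1,0):+0/XX/O./O./..*, (1,1):+0/XX/.O/O./.., (2,1):+0/XX/../OO/.., (3,0):+0/XX/../O./O., (3,1):+0/XX/../O./.O
[XX/O./O./..] X move#3: (1,1):-1/XX/OX/O./.., (2,1):-1/XX/O./OX/.., (3,0):+0/XX/O./O./X.*, (3,1):-1/XX/O./O./.X
[XX/O./O./X.] O move#4: (1,1):+0/XX/OO/O./X.*, (2,1):+0/XX/O./OO/X., (3,1):+0/XX/O./O./XO
[XX/OO/O./X.] X move#5: (2,1):+0/XX/OO/OX/X.*, (3,1):+0/XX/OO/O./XX
[XX/OO/OX/X.] O move#6: (3,1):+0/XX/OO/OX/XO*
[XX/OO/OX/XO] end (terminal +0, X#7); searched X./../O./.. to 6

X winning at [X./../O./..]: False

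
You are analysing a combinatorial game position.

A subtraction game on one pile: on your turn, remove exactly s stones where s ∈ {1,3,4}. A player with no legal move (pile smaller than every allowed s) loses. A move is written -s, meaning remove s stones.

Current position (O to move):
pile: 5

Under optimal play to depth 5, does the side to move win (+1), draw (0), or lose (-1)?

value(5, O) = +1

ply 1, O at 5 | -1=-1→4; -3=+1→2*; -4=-1→1
ply 2, X at 2 | -1=-1→1*
ply 3, O at 1 | -1=+1→0*
ply 4: 0 is terminal -1 (X); from 5 depth 5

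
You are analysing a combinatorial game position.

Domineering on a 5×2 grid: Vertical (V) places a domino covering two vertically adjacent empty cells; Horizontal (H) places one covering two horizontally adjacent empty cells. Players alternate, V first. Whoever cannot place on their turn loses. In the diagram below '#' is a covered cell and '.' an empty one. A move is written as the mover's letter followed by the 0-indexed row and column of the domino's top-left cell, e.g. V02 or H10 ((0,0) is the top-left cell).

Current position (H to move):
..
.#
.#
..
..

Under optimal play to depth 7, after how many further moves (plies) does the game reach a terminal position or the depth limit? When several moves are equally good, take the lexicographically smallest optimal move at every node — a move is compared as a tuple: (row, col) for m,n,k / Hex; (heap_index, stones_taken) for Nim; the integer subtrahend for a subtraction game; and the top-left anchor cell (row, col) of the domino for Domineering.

PV length from [../.#/.#/../..]: 3 plies

p1 H@[../.#/.#/../..]: H00[##/.#/.#/../..]-1 H30[../.#/.#/##/..]+1* H40[../.#/.#/../##]+1
p2 V@[../.#/.#/##/..]: V00[#./##/.#/##/..]-1* V10[../##/##/##/..]-1
p3 H@[#./##/.#/##/..]: H40[#./##/.#/##/##]+1*
p4 V@[#./##/.#/##/##] terminal -1; root [../.#/.#/../..] d7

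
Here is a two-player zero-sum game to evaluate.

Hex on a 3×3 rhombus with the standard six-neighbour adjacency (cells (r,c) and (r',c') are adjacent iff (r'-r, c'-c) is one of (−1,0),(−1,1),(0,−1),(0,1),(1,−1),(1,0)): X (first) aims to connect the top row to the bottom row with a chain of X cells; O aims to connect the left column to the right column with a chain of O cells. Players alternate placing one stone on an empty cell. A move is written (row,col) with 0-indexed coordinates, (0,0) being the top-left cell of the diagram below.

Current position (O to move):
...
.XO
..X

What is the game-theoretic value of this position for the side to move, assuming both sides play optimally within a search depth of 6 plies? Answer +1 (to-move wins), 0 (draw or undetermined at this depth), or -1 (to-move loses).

value(.../.XO/..X, O) = -1

p1 O@[.../.XO/..X]: (0,0)[O../.XO/..X]-1* (0,1)[.O./.XO/..X]-1 (0,2)[..O/.XO/..X]-1 (1,0)[.../OXO/..X]-1 (2,0)[.../.XO/O.X]-1 (2,1)[.../.XO/.OX]-1
p2 X@[O../.XO/..X]: (0,1)[OX./.XO/..X]+1* (0,2)[O.X/.XO/..X]+1 (1,0)[O../XXO/..X]+1 (2,0)[O../.XO/X.X]+1 (2,1)[O../.XO/.XX]+1
p3 O@[OX./.XO/..X]: (0,2)[OXO/.XO/..X]-1* (1,0)[OX./OXO/..X]-1 (2,0)[OX./.XO/O.X]-1 (2,1)[OX./.XO/.OX]-1
p4 X@[OXO/.XO/..X]: (1,0)[OXO/XXO/..X]+1* (2,0)[OXO/.XO/X.X]+1 (2,1)[OXO/.XO/.XX]+1
p5 O@[OXO/XXO/..X]: (2,0)[OXO/XXO/O.X]-1* (2,1)[OXO/XXO/.OX]-1
p6 X@[OXO/XXO/O.X]: (2,1)[OXO/XXO/OXX]+1*
p7 O@[OXO/XXO/OXX] terminal -1; root [.../.XO/..X] d6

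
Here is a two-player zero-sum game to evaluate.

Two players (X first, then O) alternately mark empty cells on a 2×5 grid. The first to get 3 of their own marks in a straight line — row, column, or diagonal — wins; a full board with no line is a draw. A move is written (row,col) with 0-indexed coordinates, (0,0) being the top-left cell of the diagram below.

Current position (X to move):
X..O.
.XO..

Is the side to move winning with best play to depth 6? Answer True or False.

ply 1, X at X..O./.XO.. | (0,1)=+0→XX.O./.XO..*; (0,2)=+0→X.XO./.XO..; (0,4)=+0→X..OX/.XO..; (1,0)=-1→X..O./XXO..; (1,3)=-1→X..O./.XOX.; (1,4)=-1→X..O./.XO.X
ply 2, O at XX.O./.XO.. | (0,2)=+0→XXOO./.XO..*; (0,4)=-1→XX.OO/.XO..; (1,0)=-1→XX.O./OXO..; (1,3)=-1→XX.O./.XOO.; (1,4)=-1→XX.O./.XO.O
ply 3, X at XXOO./.XO.. | (0,4)=+0→XXOOX/.XO..*; (1,0)=-1→XXOO./XXO..; (1,3)=-1→XXOO./.XOX.; (1,4)=-1→XXOO./.XO.X
ply 4, O at XXOOX/.XO.. | (1,0)=+0→XXOOX/OXO..*; (1,3)=+0→XXOOX/.XOO.; (1,4)=+0→XXOOX/.XO.O
ply 5, X at XXOOX/OXO.. | (1,3)=+0→XXOOX/OXOX.*; (1,4)=+0→XXOOX/OXO.X
ply 6, O at XXOOX/OXOX. | (1,4)=+0→XXOOX/OXOXO*
ply 7: XXOOX/OXOXO is terminal +0 (X); from X..O./.XO.. depth 6

X winning at [X..O./.XO..]: False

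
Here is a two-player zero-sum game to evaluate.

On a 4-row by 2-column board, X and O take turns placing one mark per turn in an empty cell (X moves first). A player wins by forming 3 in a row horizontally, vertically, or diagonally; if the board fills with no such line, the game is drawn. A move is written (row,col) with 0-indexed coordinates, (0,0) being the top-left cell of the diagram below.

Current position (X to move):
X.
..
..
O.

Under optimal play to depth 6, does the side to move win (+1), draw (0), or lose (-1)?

value(X./../../O., X) = 0

[X./../../O.] X move#1: (0,1):+0/XX/../../O.*, (1,0):+0/X./X./../O., (1,1):+0/X./.X/../O., (2,0):+0/X./../X./O., (2,1):+0/X./../.X/O., (3,1):+0/X./../../OX
[XX/../../O.] O move#2: (1,0):+0/XX/O./../O.*, (1,1):+0/XX/.O/../O., (2,0):+0/XX/../O./O., (2,1):+0/XX/../.O/O., (3,1):+0/XX/../../OO
[XX/O./../O.] X move#3: (1,1):-1/XX/OX/../O., (2,0):+0/XX/O./X./O.*, (2,1):-1/XX/O./.X/O., (3,1):-1/XX/O./../OX
[XX/O./X./O.] O move#4: (1,1):+0/XX/OO/X./O.*, (2,1):+0/XX/O./XO/O., (3,1):+0/XX/O./X./OO
[XX/OO/X./O.] X move#5: (2,1):+0/XX/OO/XX/O.*, (3,1):+0/XX/OO/X./OX
[XX/OO/XX/O.] O move#6: (3,1):+0/XX/OO/XX/OO*
[XX/OO/XX/OO] end (terminal +0, X#7); searched X./../../O. to 6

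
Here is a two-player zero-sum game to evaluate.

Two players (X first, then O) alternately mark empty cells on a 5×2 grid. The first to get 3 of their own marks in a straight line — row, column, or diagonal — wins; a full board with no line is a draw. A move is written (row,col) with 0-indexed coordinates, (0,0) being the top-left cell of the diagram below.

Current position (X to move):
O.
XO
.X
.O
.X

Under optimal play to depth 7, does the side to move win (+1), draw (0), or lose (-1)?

value(O./XO/.X/.O/.X, X) = 0

ply 1, X at O./XO/.X/.O/.X | (0,1)=+0→OX/XO/.X/.O/.X*; (2,0)=+0→O./XO/XX/.O/.X; (3,0)=+0→O./XO/.X/XO/.X; (4,0)=+0→O./XO/.X/.O/XX
ply 2, O at OX/XO/.X/.O/.X | (2,0)=+0→OX/XO/OX/.O/.X*; (3,0)=+0→OX/XO/.X/OO/.X; (4,0)=+0→OX/XO/.X/.O/OX
ply 3, X at OX/XO/OX/.O/.X | (3,0)=+0→OX/XO/OX/XO/.X*; (4,0)=+0→OX/XO/OX/.O/XX
ply 4, O at OX/XO/OX/XO/.X | (4,0)=+0→OX/XO/OX/XO/OX*
ply 5: OX/XO/OX/XO/OX is terminal +0 (X); from O./XO/.X/.O/.X depth 7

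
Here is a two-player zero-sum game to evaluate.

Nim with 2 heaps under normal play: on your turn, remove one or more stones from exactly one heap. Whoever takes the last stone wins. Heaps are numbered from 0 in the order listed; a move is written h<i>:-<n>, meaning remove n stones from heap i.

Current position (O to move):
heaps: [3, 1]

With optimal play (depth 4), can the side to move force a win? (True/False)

O winning at [(3,1)]: True

p1 O@[(3,1)]: h0:-1[(2,1)]-1 h0:-2[(1,1)]+1* h0:-3[(0,1)]-1 h1:-1[(3,0)]-1
p2 X@[(1,1)]: h0:-1[(0,1)]-1* h1:-1[(1,0)]-1
p3 O@[(0,1)]: h1:-1[(0,0)]+1*
p4 X@[(0,0)] terminal -1; root [(3,1)] d4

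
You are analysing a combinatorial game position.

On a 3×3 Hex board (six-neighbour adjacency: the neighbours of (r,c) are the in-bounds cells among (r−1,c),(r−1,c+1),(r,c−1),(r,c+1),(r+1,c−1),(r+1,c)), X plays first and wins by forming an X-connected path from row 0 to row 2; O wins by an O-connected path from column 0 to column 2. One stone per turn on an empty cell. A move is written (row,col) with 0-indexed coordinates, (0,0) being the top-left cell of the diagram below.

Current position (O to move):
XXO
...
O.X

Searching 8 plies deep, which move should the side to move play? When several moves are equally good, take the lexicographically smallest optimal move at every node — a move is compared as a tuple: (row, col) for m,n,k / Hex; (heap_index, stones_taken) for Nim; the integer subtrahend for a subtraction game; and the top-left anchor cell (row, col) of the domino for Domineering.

O's best at [XXO/.../O.X]: (1,1)

ply 1, O at XXO/.../O.X | (1,0)=-1→XXO/O../O.X; (1,1)=+1→XXO/.O./O.X*; (1,2)=+1→XXO/..O/O.X; (2,1)=+1→XXO/.../OOX
ply 2: XXO/.O./O.X is terminal -1 (X); from XXO/.../O.X depth 8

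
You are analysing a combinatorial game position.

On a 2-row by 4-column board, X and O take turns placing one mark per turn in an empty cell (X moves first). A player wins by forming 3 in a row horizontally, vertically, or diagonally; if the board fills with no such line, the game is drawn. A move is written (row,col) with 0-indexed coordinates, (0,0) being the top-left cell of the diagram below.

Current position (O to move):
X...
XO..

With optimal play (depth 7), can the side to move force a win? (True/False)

[X.../XO..] O move#1: (0,1):+0/XO../XO..*, (0,2):+0/X.O./XO.., (0,3):+0/X..O/XO.., (1,2):+0/X.../XOO., (1,3):+0/X.../XO.O
[XO../XO..] X move#2: (0,2):+0/XOX./XO..*, (0,3):+0/XO.X/XO.., (1,2):+0/XO../XOX., (1,3):+0/XO../XO.X
[XOX./XO..] O move#3: (0,3):+0/XOXO/XO..*, (1,2):+0/XOX./XOO., (1,3):+0/XOX./XO.O
[XOXO/XO..] X move#4: (1,2):+0/XOXO/XOX.*, (1,3):+0/XOXO/XO.X
[XOXO/XOX.] O move#5: (1,3):+0/XOXO/XOXO*
[XOXO/XOXO] end (terminal +0, X#6); searched X.../XO.. to 7

O winning at [X.../XO..]: False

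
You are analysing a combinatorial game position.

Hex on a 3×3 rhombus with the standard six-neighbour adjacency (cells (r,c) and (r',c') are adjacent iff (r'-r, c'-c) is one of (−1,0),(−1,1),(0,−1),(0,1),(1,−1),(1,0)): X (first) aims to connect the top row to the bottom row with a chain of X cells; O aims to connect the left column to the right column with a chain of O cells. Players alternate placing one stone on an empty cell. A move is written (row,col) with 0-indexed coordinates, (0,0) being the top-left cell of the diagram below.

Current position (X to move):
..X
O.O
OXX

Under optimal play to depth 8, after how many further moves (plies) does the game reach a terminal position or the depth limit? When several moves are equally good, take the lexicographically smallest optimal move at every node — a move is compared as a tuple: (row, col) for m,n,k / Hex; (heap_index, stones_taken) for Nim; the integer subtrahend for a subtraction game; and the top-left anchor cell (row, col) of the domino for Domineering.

ply 1, X at ..X/O.O/OXX | (0,0)=-1→X.X/O.O/OXX; (0,1)=-1→.XX/O.O/OXX; (1,1)=+1→..X/OXO/OXX*
ply 2: ..X/OXO/OXX is terminal -1 (O); from ..X/O.O/OXX depth 8

PV length from [..X/O.O/OXX]: 1 ply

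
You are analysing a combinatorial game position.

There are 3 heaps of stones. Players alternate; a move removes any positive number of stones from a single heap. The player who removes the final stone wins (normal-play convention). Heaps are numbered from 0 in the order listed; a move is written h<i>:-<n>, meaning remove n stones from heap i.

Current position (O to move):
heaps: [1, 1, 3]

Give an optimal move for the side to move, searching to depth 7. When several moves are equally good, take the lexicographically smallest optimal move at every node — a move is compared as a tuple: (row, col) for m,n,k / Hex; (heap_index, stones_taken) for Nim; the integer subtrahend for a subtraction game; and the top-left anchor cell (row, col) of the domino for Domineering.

ply 1, O at (1,1,3) | h0:-1=-1→(0,1,3); h1:-1=-1→(1,0,3); h2:-1=-1→(1,1,2); h2:-2=-1→(1,1,1); h2:-3=+1→(1,1,0)*
ply 2, X at (1,1,0) | h0:-1=-1→(0,1,0)*; h1:-1=-1→(1,0,0)
ply 3, O at (0,1,0) | h1:-1=+1→(0,0,0)*
ply 4: (0,0,0) is terminal -1 (X); from (1,1,3) depth 7

O's best at [(1,1,3)]: h2:-3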